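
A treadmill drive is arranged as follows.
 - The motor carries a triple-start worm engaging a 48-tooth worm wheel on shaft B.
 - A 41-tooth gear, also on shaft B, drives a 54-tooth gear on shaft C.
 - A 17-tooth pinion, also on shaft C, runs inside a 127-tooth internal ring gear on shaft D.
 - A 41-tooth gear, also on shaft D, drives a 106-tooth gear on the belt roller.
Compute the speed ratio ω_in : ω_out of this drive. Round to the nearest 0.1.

Each stage contributes driven/driver: worm 48/3 = 16, gear mesh 54/41 = 1.3171, internal gear 127/17 = 7.4706, gear mesh 106/41 = 2.5854.
Overall: 16 × 1.3171 × 7.4706 × 2.5854 = 407.01.

407.0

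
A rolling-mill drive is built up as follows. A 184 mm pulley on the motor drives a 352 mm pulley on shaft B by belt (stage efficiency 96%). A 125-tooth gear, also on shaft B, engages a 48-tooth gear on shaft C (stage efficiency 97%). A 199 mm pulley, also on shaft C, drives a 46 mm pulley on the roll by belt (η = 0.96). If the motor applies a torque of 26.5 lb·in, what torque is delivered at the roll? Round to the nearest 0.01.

Belt: ratio = 352/184 = 1.913; torque at shaft B = 26.5 × 1.913 × 0.96 = 48.668 lb·in.
Gear mesh: ratio = 48/125 = 0.384; torque at shaft C = 48.668 × 0.384 × 0.97 = 18.128 lb·in.
Belt: ratio = 46/199 = 0.23116; torque at the roll = 18.128 × 0.23116 × 0.96 = 4.0227 lb·in.

4.02 lb·in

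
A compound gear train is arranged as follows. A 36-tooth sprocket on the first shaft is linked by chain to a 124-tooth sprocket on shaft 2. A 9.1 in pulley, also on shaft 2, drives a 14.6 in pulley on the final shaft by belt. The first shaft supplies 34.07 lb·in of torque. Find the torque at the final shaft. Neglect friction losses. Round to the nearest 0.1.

188.3 lb·in

Chain: ratio = 124/36 = 3.4444; torque at shaft 2 = 34.07 × 3.4444 = 117.35 lb·in.
Belt: ratio = 14.6/9.1 = 1.6044; torque at the final shaft = 117.35 × 1.6044 = 188.28 lb·in.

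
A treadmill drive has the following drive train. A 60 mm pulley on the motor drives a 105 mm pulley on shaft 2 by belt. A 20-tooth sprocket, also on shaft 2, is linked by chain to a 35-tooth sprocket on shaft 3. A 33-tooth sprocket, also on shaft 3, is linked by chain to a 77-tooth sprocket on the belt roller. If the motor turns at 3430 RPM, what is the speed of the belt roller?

480 RPM

the motor → shaft 2 (belt, 105/60): 3430 ÷ 1.75 = 1960 RPM
shaft 2 → shaft 3 (chain, 35/20): 1960 ÷ 1.75 = 1120 RPM
shaft 3 → the belt roller (chain, 77/33): 1120 ÷ 2.3333 = 480 RPM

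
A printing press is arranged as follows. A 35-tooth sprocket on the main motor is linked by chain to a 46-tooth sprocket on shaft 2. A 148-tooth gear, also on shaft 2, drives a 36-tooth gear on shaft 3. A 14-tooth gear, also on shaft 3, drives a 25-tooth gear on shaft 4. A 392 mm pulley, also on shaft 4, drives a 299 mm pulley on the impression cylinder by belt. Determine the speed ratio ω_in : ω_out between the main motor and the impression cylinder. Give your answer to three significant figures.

Each stage contributes driven/driver: chain 46/35 = 1.3143, gear mesh 36/148 = 0.24324, gear mesh 25/14 = 1.7857, belt 299/392 = 0.76276.
Overall: 1.3143 × 0.24324 × 1.7857 × 0.76276 = 0.43544.

0.435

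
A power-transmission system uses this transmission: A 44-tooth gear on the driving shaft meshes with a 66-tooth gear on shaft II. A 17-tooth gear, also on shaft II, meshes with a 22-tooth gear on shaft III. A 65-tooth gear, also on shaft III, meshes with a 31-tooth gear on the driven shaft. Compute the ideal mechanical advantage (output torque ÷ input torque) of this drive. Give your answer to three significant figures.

Each stage contributes driven/driver: gear mesh 66/44 = 1.5, gear mesh 22/17 = 1.2941, gear mesh 31/65 = 0.47692.
Overall: 1.5 × 1.2941 × 0.47692 = 0.92579.

0.926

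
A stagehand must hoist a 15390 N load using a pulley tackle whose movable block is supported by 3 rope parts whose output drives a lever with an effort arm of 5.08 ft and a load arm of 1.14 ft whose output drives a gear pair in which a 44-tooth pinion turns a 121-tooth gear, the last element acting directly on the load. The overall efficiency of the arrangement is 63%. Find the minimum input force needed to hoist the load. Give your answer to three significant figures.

Block-and-tackle MA = number of supporting rope parts = 3.
Lever MA = effort arm / load arm = 5.08/1.14 = 4.4561.
Gear pair MA = 121/44 = 2.75.
Combined ideal MA = 3 × 4.4561 × 2.75 = 36.763.
Actual MA = 36.763 × 0.63 = 23.161.
Effort = load / actual MA = 15390 / 23.161 = 664.49 N.

664 N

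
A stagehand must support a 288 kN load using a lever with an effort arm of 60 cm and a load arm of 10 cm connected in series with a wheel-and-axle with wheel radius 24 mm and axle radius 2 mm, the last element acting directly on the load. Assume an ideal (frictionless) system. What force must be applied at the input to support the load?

Lever MA = effort arm / load arm = 60/10 = 6.
Wheel-and-axle MA = R/r = 24/2 = 12.
Combined ideal MA = 6 × 12 = 72.
Effort = load / MA = 288 / 72 = 4 kN.

4 kN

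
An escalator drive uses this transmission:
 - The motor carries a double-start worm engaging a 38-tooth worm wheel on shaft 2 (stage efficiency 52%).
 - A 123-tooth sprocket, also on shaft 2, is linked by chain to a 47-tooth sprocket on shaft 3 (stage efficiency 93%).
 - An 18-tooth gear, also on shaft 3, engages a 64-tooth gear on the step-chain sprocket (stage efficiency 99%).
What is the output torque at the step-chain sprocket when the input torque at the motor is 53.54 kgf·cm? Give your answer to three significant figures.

worm 38/2 = 19 → τ = 53.54·19·0.52 = 528.98 kgf·cm
chain 47/123 = 0.38211 → τ = 528.98·0.38211·0.93 = 187.98 kgf·cm
gear mesh 64/18 = 3.5556 → τ = 187.98·3.5556·0.99 = 661.69 kgf·cm

662 kgf·cm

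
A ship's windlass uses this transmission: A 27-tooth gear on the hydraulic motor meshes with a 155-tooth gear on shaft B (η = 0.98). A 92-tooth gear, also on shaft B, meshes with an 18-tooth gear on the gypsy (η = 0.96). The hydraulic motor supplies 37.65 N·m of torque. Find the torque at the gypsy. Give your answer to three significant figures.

gear mesh 155/27 = 5.7407 → τ = 37.65·5.7407·0.98 = 211.82 N·m
gear mesh 18/92 = 0.19565 → τ = 211.82·0.19565·0.96 = 39.785 N·m

39.8 N·m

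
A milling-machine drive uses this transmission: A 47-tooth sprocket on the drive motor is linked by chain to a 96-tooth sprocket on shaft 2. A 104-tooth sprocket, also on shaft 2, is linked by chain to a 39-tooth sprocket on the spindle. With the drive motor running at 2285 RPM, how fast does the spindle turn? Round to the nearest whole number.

Chain: ratio = 96/47 = 2.0426, so shaft 2 turns at 2285 / 2.0426 = 1118.7 RPM.
Chain: ratio = 39/104 = 0.375, so the spindle turns at 1118.7 / 0.375 = 2983.2 RPM.

2983 RPM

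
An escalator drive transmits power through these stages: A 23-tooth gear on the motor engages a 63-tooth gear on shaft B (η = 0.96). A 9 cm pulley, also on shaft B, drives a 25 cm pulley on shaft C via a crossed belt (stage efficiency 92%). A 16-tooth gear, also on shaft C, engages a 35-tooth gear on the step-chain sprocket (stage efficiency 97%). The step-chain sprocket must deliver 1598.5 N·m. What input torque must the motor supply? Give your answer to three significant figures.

112 N·m

Overall ratio R = 2.7391 × 2.7778 × 2.1875 = 16.644; overall efficiency η = 0.96 × 0.92 × 0.97 = 0.8567.
Input torque = output torque / (R × η) = 1598.5 / (16.644 × 0.8567) = 112.1 N·m.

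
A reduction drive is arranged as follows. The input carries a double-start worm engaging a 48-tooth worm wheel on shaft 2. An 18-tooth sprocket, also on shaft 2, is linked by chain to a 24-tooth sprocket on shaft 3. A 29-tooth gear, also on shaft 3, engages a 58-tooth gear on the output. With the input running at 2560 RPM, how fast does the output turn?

worm 48/2 = 24 → 2560/24 = 106.67 RPM
chain 24/18 = 1.3333 → 106.67/1.3333 = 80 RPM
gear mesh 58/29 = 2 → 80/2 = 40 RPM

40 RPM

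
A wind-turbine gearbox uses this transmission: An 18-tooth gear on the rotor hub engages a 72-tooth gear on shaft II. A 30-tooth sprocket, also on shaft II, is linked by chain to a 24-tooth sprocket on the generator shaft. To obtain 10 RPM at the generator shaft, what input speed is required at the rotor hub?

32 RPM

Overall ratio R = 4 × 0.8 = 3.2.
Required input speed = output speed × R = 10 × 3.2 = 32 RPM.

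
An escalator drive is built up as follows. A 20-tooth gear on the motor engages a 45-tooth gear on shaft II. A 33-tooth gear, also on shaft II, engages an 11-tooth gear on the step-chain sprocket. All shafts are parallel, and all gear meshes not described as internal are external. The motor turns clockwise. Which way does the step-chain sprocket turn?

the motor → shaft II: external mesh, 1 reversal → CCW.
shaft II → the step-chain sprocket: external mesh, 1 reversal → CW.
2 reversals in total — an even number — so the step-chain sprocket turns the same way as the motor.

clockwise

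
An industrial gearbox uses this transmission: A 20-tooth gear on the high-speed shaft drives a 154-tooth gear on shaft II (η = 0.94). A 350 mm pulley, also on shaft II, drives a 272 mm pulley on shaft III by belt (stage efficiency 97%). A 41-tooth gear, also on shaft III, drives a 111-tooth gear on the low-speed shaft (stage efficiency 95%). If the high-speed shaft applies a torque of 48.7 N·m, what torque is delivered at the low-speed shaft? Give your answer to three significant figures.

After the gear mesh (154/20): 48.7 × 7.7 × 0.94 = 352.49 N·m
After the belt (272/350): 352.49 × 0.77714 × 0.97 = 265.72 N·m
After the gear mesh (111/41): 265.72 × 2.7073 × 0.95 = 683.41 N·m

683 N·m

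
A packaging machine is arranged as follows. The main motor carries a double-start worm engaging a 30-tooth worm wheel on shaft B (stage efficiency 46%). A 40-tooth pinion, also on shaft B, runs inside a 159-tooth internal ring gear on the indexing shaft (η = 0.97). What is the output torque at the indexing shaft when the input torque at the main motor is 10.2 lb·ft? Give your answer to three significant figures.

Worm: ratio = 30/2 = 15; torque at shaft B = 10.2 × 15 × 0.46 = 70.38 lb·ft.
Internal gear: ratio = 159/40 = 3.975; torque at the indexing shaft = 70.38 × 3.975 × 0.97 = 271.37 lb·ft.

271 lb·ft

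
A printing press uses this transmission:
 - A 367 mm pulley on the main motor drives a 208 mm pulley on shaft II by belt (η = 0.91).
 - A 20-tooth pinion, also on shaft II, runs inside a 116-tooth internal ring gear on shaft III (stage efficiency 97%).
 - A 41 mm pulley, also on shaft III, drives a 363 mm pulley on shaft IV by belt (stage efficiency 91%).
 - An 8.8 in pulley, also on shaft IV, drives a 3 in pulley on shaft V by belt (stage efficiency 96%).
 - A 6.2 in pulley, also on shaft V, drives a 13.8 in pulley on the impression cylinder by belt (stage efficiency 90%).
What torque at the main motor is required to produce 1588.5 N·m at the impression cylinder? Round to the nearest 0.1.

Overall ratio R = 0.56676 × 5.8 × 8.8537 × 0.34091 × 2.2258 = 22.084; overall efficiency η = 0.91 × 0.97 × 0.91 × 0.96 × 0.90 = 0.6940.
Input torque = output torque / (R × η) = 1588.5 / (22.084 × 0.6940) = 103.64 N·m.

103.6 N·m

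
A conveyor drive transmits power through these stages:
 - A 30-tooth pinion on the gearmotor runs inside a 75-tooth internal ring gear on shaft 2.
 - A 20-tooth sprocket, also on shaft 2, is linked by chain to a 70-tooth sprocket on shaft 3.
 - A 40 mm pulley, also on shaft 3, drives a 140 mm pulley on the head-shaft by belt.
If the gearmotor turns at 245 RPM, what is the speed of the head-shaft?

8 RPM

internal gear 75/30 = 2.5 → 245/2.5 = 98 RPM
chain 70/20 = 3.5 → 98/3.5 = 28 RPM
belt 140/40 = 3.5 → 28/3.5 = 8 RPM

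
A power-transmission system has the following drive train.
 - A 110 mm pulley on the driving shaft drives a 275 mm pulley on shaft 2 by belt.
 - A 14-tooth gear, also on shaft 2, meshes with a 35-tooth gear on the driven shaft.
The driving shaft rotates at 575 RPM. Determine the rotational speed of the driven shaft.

92 RPM

Belt: ratio = 275/110 = 2.5, so shaft 2 turns at 575 / 2.5 = 230 RPM.
Gear mesh: ratio = 35/14 = 2.5, so the driven shaft turns at 230 / 2.5 = 92 RPM.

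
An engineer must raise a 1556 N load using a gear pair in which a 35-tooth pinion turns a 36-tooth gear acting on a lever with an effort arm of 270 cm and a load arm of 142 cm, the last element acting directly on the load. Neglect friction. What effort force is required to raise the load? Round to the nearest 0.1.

795.6 N

Gear pair MA = 36/35 = 1.0286.
Lever MA = effort arm / load arm = 270/142 = 1.9014.
Combined ideal MA = 1.0286 × 1.9014 = 1.9557.
Effort = load / MA = 1556 / 1.9557 = 795.61 N.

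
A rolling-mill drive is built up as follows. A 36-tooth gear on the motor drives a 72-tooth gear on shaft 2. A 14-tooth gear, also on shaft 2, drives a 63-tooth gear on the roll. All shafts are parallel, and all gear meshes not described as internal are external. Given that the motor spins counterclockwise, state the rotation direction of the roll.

the motor → shaft 2: external mesh, 1 reversal → CW.
shaft 2 → the roll: external mesh, 1 reversal → CCW.
2 reversals in total — an even number — so the roll turns the same way as the motor.

counterclockwise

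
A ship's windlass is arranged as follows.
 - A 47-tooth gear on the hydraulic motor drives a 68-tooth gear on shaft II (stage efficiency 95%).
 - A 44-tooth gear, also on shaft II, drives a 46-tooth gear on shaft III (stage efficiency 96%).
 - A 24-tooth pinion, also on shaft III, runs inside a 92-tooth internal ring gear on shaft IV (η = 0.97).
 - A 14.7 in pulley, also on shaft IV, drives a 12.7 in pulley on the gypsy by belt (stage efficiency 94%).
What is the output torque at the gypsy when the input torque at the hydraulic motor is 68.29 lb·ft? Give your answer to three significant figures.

gear mesh 68/47 = 1.4468 → τ = 68.29·1.4468·0.95 = 93.862 lb·ft
gear mesh 46/44 = 1.0455 → τ = 93.862·1.0455·0.96 = 94.204 lb·ft
internal gear 92/24 = 3.8333 → τ = 94.204·3.8333·0.97 = 350.28 lb·ft
belt 12.7/14.7 = 0.86395 → τ = 350.28·0.86395·0.94 = 284.47 lb·ft

284 lb·ft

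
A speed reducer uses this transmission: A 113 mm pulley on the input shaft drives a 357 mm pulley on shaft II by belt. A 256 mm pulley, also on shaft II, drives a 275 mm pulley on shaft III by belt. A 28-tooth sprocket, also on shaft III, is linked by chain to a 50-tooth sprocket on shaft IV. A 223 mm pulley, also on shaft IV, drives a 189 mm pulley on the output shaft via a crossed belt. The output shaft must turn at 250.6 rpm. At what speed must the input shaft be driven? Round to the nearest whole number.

1287 rpm

Overall ratio R = 3.1593 × 1.0742 × 1.7857 × 0.84753 = 5.1363.
Required input speed = output speed × R = 250.6 × 5.1363 = 1287.2 rpm.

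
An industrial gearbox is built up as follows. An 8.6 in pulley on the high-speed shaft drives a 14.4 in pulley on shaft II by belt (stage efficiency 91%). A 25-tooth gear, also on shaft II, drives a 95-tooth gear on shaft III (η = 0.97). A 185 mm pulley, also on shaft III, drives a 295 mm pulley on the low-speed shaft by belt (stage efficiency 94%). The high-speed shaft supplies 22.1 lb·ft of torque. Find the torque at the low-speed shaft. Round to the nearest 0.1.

186.1 lb·ft

After the belt (14.4/8.6): 22.1 × 1.6744 × 0.91 = 33.674 lb·ft
After the gear mesh (95/25): 33.674 × 3.8 × 0.97 = 124.12 lb·ft
After the belt (295/185): 124.12 × 1.5946 × 0.94 = 186.05 lb·ft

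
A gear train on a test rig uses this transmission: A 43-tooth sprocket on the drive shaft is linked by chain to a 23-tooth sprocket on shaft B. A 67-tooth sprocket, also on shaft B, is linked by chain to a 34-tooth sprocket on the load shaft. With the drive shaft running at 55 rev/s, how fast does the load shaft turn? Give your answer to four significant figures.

the drive shaft → shaft B (chain, 23/43): 55 ÷ 0.53488 = 102.83 rev/s
shaft B → the load shaft (chain, 34/67): 102.83 ÷ 0.50746 = 202.63 rev/s

202.6 rev/s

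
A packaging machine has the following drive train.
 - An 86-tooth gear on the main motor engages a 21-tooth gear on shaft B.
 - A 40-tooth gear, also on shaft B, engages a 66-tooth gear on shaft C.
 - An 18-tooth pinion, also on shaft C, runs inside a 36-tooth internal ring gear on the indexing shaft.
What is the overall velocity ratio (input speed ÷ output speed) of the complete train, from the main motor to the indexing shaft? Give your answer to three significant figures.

0.806

Each stage contributes driven/driver: gear mesh 21/86 = 0.24419, gear mesh 66/40 = 1.65, internal gear 36/18 = 2.
Overall: 0.24419 × 1.65 × 2 = 0.80581.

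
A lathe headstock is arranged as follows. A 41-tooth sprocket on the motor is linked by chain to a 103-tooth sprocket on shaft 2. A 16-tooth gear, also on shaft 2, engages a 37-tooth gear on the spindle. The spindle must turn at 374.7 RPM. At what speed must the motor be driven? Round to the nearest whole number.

Overall ratio R = 2.5122 × 2.3125 = 5.8095.
Required input speed = output speed × R = 374.7 × 5.8095 = 2176.8 RPM.

2177 RPM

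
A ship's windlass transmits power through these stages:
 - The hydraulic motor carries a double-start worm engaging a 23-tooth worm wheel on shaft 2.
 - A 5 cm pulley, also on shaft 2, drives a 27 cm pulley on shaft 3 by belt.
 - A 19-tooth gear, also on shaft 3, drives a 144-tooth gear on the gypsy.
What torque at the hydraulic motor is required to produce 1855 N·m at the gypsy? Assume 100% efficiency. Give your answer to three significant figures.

Overall ratio R = 11.5 × 5.4 × 7.5789 = 470.65.
Input torque = output torque / R = 1855 / 470.65 = 3.9413 N·m.

3.94 N·m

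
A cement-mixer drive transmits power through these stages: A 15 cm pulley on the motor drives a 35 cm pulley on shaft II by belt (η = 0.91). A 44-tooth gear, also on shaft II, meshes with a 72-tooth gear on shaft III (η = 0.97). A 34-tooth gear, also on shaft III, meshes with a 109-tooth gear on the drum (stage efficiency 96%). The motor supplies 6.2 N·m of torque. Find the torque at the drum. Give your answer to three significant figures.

64.3 N·m

belt 35/15 = 2.3333 → τ = 6.2·2.3333·0.91 = 13.165 N·m
gear mesh 72/44 = 1.6364 → τ = 13.165·1.6364·0.97 = 20.896 N·m
gear mesh 109/34 = 3.2059 → τ = 20.896·3.2059·0.96 = 64.31 N·m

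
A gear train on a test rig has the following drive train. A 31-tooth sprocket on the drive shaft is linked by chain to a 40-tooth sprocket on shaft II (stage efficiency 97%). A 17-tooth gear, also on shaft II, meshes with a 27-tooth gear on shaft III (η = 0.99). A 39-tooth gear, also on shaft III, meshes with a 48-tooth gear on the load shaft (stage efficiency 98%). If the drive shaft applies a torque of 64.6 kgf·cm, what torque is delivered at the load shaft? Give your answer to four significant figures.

153.3 kgf·cm

Chain: ratio = 40/31 = 1.2903; torque at shaft II = 64.6 × 1.2903 × 0.97 = 80.854 kgf·cm.
Gear mesh: ratio = 27/17 = 1.5882; torque at shaft III = 80.854 × 1.5882 × 0.99 = 127.13 kgf·cm.
Gear mesh: ratio = 48/39 = 1.2308; torque at the load shaft = 127.13 × 1.2308 × 0.98 = 153.34 kgf·cm.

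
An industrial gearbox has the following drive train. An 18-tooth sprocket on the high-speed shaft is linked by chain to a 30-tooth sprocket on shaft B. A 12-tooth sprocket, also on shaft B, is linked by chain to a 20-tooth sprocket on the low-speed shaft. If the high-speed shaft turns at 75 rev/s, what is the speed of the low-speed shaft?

chain 30/18 = 1.6667 → 75/1.6667 = 45 rev/s
chain 20/12 = 1.6667 → 45/1.6667 = 27 rev/s

27 rev/s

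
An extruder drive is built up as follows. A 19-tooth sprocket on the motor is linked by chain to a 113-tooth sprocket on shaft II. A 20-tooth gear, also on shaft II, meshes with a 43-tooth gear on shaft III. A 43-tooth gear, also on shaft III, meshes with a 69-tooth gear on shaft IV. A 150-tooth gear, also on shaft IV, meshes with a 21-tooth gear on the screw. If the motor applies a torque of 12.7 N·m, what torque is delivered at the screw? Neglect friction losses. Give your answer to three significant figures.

36.5 N·m

Chain: ratio = 113/19 = 5.9474; torque at shaft II = 12.7 × 5.9474 = 75.532 N·m.
Gear mesh: ratio = 43/20 = 2.15; torque at shaft III = 75.532 × 2.15 = 162.39 N·m.
Gear mesh: ratio = 69/43 = 1.6047; torque at shaft IV = 162.39 × 1.6047 = 260.58 N·m.
Gear mesh: ratio = 21/150 = 0.14; torque at the screw = 260.58 × 0.14 = 36.482 N·m.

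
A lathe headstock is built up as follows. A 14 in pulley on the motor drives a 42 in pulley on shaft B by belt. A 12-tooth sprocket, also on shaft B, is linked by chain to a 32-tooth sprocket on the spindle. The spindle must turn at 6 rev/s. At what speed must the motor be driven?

Overall ratio R = 3 × 2.6667 = 8.
Required input speed = output speed × R = 6 × 8 = 48 rev/s.

48 rev/s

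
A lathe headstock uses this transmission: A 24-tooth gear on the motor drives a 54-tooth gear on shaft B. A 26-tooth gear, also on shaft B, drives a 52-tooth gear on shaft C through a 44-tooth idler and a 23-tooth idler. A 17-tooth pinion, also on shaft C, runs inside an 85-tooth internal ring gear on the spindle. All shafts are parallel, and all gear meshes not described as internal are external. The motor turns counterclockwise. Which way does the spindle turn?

the motor → shaft B: external mesh, 1 reversal → CW.
shaft B → shaft C: driver → idler → idler → driven is 3 external meshes, 3 reversals → CCW.
shaft C → the spindle: internal mesh, same direction → CCW.
4 reversals in total — an even number — so the spindle turns the same way as the motor.

counterclockwise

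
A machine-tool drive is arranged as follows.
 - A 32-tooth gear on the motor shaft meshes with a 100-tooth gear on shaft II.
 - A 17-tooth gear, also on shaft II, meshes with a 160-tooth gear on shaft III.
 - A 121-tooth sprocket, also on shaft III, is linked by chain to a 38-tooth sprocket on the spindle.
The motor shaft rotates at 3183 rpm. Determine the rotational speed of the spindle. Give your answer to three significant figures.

345 rpm

gear mesh 100/32 = 3.125 → 3183/3.125 = 1018.6 rpm
gear mesh 160/17 = 9.4118 → 1018.6/9.4118 = 108.22 rpm
chain 38/121 = 0.31405 → 108.22/0.31405 = 344.6 rpm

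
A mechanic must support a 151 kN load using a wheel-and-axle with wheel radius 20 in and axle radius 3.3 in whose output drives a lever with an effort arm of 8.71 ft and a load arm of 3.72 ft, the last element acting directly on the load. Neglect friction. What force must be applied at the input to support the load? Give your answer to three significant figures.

Wheel-and-axle MA = R/r = 20/3.3 = 6.0606.
Lever MA = effort arm / load arm = 8.71/3.72 = 2.3414.
Combined ideal MA = 6.0606 × 2.3414 = 14.19.
Effort = load / MA = 151 / 14.19 = 10.641 kN.

10.6 kN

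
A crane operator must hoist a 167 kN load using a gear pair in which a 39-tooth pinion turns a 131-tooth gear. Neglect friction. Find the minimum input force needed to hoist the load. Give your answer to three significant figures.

Gear pair MA = 131/39 = 3.359.
Effort = load / MA = 167 / 3.359 = 49.718 kN.

49.7 kN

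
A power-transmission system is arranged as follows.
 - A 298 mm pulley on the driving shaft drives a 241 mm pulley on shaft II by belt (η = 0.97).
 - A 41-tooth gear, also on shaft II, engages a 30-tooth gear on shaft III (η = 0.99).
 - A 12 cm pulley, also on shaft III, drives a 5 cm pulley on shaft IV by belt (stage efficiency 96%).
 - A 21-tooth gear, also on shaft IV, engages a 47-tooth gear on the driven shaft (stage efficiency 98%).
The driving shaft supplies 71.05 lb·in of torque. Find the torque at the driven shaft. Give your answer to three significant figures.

belt 241/298 = 0.80872 → τ = 71.05·0.80872·0.97 = 55.736 lb·in
gear mesh 30/41 = 0.73171 → τ = 55.736·0.73171·0.99 = 40.375 lb·in
belt 5/12 = 0.41667 → τ = 40.375·0.41667·0.96 = 16.15 lb·in
gear mesh 47/21 = 2.2381 → τ = 16.15·2.2381·0.98 = 35.422 lb·in

35.4 lb·in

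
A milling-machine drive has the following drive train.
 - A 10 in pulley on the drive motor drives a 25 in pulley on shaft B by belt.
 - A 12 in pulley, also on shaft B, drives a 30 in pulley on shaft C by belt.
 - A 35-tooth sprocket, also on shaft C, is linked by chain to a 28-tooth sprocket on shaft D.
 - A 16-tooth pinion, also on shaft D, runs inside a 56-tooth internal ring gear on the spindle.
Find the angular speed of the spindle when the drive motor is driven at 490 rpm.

belt 25/10 = 2.5 → 490/2.5 = 196 rpm
belt 30/12 = 2.5 → 196/2.5 = 78.4 rpm
chain 28/35 = 0.8 → 78.4/0.8 = 98 rpm
internal gear 56/16 = 3.5 → 98/3.5 = 28 rpm

28 rpm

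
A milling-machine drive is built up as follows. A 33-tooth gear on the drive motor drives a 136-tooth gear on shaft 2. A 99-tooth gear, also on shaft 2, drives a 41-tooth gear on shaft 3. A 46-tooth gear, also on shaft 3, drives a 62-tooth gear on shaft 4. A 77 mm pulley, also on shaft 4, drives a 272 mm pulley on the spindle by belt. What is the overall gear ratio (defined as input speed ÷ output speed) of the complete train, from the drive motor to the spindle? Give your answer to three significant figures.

8.13

Each stage contributes driven/driver: gear mesh 136/33 = 4.1212, gear mesh 41/99 = 0.41414, gear mesh 62/46 = 1.3478, belt 272/77 = 3.5325.
Overall: 4.1212 × 0.41414 × 1.3478 × 3.5325 = 8.1262.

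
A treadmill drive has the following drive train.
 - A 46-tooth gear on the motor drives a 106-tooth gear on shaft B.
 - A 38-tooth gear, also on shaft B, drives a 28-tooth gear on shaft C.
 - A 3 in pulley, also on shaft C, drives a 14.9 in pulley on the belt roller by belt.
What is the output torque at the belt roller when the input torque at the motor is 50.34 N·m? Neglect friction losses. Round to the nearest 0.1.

424.5 N·m

Gear mesh: ratio = 106/46 = 2.3043; torque at shaft B = 50.34 × 2.3043 = 116 N·m.
Gear mesh: ratio = 28/38 = 0.73684; torque at shaft C = 116 × 0.73684 = 85.474 N·m.
Belt: ratio = 14.9/3 = 4.9667; torque at the belt roller = 85.474 × 4.9667 = 424.52 N·m.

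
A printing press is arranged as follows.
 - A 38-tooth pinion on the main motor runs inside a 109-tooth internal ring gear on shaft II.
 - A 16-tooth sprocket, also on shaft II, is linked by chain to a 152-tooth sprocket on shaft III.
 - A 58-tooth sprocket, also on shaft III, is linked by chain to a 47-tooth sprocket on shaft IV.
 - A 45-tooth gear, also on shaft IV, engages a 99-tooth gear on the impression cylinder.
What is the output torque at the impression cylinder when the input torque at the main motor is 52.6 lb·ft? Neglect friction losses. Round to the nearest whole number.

internal gear 109/38 = 2.8684 → τ = 52.6·2.8684 = 150.88 lb·ft
chain 152/16 = 9.5 → τ = 150.88·9.5 = 1433.3 lb·ft
chain 47/58 = 0.81034 → τ = 1433.3·0.81034 = 1161.5 lb·ft
gear mesh 99/45 = 2.2 → τ = 1161.5·2.2 = 2555.3 lb·ft

2555 lb·ft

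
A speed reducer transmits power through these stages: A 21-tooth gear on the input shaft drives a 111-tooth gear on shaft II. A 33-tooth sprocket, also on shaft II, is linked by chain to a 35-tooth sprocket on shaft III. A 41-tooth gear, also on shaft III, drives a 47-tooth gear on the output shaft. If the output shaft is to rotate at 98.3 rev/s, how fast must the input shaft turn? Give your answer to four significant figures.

631.7 rev/s

Overall ratio R = 5.2857 × 1.0606 × 1.1463 = 6.4265.
Required input speed = output speed × R = 98.3 × 6.4265 = 631.72 rev/s.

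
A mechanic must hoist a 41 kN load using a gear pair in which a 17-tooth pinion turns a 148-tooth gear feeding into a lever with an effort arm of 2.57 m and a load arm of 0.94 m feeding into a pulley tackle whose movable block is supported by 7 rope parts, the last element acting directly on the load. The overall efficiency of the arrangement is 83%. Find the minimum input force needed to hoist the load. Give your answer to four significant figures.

Gear pair MA = 148/17 = 8.7059.
Lever MA = effort arm / load arm = 2.57/0.94 = 2.734.
Block-and-tackle MA = number of supporting rope parts = 7.
Combined ideal MA = 8.7059 × 2.734 × 7 = 166.62.
Actual MA = 166.62 × 0.83 = 138.29.
Effort = load / actual MA = 41 / 138.29 = 0.29648 kN.

0.2965 kN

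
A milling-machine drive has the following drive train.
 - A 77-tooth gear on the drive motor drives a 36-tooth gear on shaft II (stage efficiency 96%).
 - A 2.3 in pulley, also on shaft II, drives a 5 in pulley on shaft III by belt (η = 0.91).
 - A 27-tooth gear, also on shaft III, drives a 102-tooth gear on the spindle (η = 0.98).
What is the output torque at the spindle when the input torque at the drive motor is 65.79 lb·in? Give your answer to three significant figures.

Gear mesh: ratio = 36/77 = 0.46753; torque at shaft II = 65.79 × 0.46753 × 0.96 = 29.529 lb·in.
Belt: ratio = 5/2.3 = 2.1739; torque at shaft III = 29.529 × 2.1739 × 0.91 = 58.415 lb·in.
Gear mesh: ratio = 102/27 = 3.7778; torque at the spindle = 58.415 × 3.7778 × 0.98 = 216.27 lb·in.

216 lb·in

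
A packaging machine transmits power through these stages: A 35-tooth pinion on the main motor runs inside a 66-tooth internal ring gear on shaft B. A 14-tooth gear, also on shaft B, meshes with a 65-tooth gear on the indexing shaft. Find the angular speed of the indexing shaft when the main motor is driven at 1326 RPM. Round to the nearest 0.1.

151.5 RPM

the main motor → shaft B (internal gear, 66/35): 1326 ÷ 1.8857 = 703.18 RPM
shaft B → the indexing shaft (gear mesh, 65/14): 703.18 ÷ 4.6429 = 151.45 RPM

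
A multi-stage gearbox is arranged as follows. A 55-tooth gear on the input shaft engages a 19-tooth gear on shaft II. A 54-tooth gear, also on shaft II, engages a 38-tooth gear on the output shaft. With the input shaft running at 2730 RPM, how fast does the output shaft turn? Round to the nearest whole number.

11230 RPM

gear mesh 19/55 = 0.34545 → 2730/0.34545 = 7902.6 RPM
gear mesh 38/54 = 0.7037 → 7902.6/0.7037 = 11230 RPM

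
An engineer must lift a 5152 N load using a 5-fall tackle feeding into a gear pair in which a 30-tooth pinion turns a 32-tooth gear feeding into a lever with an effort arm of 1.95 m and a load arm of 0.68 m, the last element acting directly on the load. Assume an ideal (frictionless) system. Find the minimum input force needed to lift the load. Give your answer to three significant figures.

Block-and-tackle MA = number of supporting rope parts = 5.
Gear pair MA = 32/30 = 1.0667.
Lever MA = effort arm / load arm = 1.95/0.68 = 2.8676.
Combined ideal MA = 5 × 1.0667 × 2.8676 = 15.294.
Effort = load / MA = 5152 / 15.294 = 336.86 N.

337 N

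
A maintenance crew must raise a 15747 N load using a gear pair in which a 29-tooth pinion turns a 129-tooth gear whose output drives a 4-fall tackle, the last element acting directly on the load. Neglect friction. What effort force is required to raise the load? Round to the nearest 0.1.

Gear pair MA = 129/29 = 4.4483.
Block-and-tackle MA = number of supporting rope parts = 4.
Combined ideal MA = 4.4483 × 4 = 17.793.
Effort = load / MA = 15747 / 17.793 = 885.01 N.

885.0 N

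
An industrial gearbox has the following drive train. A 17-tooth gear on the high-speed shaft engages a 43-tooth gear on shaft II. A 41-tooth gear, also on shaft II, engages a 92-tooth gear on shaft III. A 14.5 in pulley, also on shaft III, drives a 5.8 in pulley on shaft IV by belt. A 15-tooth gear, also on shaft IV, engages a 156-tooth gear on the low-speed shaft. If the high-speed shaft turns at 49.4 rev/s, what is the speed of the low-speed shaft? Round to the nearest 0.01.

2.09 rev/s

the high-speed shaft → shaft II (gear mesh, 43/17): 49.4 ÷ 2.5294 = 19.53 rev/s
shaft II → shaft III (gear mesh, 92/41): 19.53 ÷ 2.2439 = 8.7037 rev/s
shaft III → shaft IV (belt, 5.8/14.5): 8.7037 ÷ 0.4 = 21.759 rev/s
shaft IV → the low-speed shaft (gear mesh, 156/15): 21.759 ÷ 10.4 = 2.0922 rev/s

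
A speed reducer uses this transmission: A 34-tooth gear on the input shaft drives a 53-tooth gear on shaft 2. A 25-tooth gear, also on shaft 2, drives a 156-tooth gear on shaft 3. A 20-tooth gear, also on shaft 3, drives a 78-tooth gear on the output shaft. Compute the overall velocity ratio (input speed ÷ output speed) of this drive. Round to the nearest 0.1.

37.9

Each stage contributes driven/driver: gear mesh 53/34 = 1.5588, gear mesh 156/25 = 6.24, gear mesh 78/20 = 3.9.
Overall: 1.5588 × 6.24 × 3.9 = 37.936.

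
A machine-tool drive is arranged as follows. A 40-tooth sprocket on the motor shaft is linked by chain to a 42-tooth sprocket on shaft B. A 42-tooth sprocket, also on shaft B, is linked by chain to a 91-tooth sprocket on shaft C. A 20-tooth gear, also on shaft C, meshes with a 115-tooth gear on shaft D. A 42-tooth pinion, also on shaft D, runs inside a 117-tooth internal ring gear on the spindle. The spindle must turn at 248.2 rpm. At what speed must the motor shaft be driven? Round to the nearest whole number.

Overall ratio R = 1.05 × 2.1667 × 5.75 × 2.7857 = 36.441.
Required input speed = output speed × R = 248.2 × 36.441 = 9044.6 rpm.

9045 rpm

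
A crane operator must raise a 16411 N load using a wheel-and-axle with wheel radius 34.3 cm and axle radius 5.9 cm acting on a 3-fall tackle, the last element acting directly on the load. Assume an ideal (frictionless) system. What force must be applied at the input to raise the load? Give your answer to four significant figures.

941.0 N

Wheel-and-axle MA = R/r = 34.3/5.9 = 5.8136.
Block-and-tackle MA = number of supporting rope parts = 3.
Combined ideal MA = 5.8136 × 3 = 17.441.
Effort = load / MA = 16411 / 17.441 = 940.96 N.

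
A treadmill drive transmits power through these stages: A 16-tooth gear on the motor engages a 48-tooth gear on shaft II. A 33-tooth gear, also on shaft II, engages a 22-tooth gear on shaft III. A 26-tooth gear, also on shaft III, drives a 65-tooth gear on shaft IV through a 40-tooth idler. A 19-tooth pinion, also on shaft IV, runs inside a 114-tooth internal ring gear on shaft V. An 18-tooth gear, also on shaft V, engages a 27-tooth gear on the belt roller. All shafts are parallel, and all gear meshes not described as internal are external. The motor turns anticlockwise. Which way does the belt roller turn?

the motor → shaft II: external mesh, 1 reversal → CW.
shaft II → shaft III: external mesh, 1 reversal → CCW.
shaft III → shaft IV: driver → idler → driven is 2 external meshes, 2 reversals → CCW.
shaft IV → shaft V: internal mesh, same direction → CCW.
shaft V → the belt roller: external mesh, 1 reversal → CW.
5 reversals in total — an odd number — so the belt roller turns opposite to the motor.

clockwise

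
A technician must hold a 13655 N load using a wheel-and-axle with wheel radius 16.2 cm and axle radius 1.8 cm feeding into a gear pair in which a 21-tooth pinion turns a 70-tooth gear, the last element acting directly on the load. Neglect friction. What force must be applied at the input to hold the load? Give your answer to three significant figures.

455 N

Wheel-and-axle MA = R/r = 16.2/1.8 = 9.
Gear pair MA = 70/21 = 3.3333.
Combined ideal MA = 9 × 3.3333 = 30.
Effort = load / MA = 13655 / 30 = 455.17 N.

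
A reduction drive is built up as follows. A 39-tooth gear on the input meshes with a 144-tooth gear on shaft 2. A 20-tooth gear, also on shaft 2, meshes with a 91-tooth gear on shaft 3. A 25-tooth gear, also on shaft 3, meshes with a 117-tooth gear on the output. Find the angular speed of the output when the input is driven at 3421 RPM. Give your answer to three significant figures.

Gear mesh: ratio = 144/39 = 3.6923, so shaft 2 turns at 3421 / 3.6923 = 926.52 RPM.
Gear mesh: ratio = 91/20 = 4.55, so shaft 3 turns at 926.52 / 4.55 = 203.63 RPM.
Gear mesh: ratio = 117/25 = 4.68, so the output turns at 203.63 / 4.68 = 43.511 RPM.

43.5 RPM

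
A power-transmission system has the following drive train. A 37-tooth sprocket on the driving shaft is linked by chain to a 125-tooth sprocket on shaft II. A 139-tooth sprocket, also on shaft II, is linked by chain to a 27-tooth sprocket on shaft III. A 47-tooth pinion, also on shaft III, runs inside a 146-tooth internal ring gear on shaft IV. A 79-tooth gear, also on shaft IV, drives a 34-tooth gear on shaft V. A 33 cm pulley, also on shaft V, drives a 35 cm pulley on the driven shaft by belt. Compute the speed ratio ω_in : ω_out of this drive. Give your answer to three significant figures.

Each stage contributes driven/driver: chain 125/37 = 3.3784, chain 27/139 = 0.19424, internal gear 146/47 = 3.1064, gear mesh 34/79 = 0.43038, belt 35/33 = 1.0606.
Overall: 3.3784 × 0.19424 × 3.1064 × 0.43038 × 1.0606 = 0.9305.

0.931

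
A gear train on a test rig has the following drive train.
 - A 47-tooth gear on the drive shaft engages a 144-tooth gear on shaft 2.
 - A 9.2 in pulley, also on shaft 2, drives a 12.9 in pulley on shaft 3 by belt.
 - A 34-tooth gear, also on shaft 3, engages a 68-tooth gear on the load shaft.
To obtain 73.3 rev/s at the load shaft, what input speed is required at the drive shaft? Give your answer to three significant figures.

Overall ratio R = 3.0638 × 1.4022 × 2 = 8.592.
Required input speed = output speed × R = 73.3 × 8.592 = 629.8 rev/s.

630 rev/s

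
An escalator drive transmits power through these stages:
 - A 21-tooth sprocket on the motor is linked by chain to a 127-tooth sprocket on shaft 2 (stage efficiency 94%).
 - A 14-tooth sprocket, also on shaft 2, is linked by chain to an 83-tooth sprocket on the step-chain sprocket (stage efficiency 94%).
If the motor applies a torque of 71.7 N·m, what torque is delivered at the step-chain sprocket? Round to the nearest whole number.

chain 127/21 = 6.0476 → τ = 71.7·6.0476·0.94 = 407.6 N·m
chain 83/14 = 5.9286 → τ = 407.6·5.9286·0.94 = 2271.5 N·m

2271 N·m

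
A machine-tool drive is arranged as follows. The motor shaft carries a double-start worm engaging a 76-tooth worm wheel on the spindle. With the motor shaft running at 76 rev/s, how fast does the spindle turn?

the motor shaft → the spindle (worm, 76/2): 76 ÷ 38 = 2 rev/s

2 rev/s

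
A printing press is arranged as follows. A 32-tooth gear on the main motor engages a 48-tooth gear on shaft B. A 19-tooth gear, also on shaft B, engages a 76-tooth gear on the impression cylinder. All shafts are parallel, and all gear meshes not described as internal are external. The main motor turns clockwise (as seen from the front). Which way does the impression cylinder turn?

the main motor → shaft B: external mesh, 1 reversal → CCW.
shaft B → the impression cylinder: external mesh, 1 reversal → CW.
2 reversals in total — an even number — so the impression cylinder turns the same way as the main motor.

clockwise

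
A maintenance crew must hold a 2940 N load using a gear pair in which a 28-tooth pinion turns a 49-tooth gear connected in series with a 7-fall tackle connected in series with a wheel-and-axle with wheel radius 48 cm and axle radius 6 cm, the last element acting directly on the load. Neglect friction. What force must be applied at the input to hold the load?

Gear pair MA = 49/28 = 1.75.
Block-and-tackle MA = number of supporting rope parts = 7.
Wheel-and-axle MA = R/r = 48/6 = 8.
Combined ideal MA = 1.75 × 7 × 8 = 98.
Effort = load / MA = 2940 / 98 = 30 N.

30 N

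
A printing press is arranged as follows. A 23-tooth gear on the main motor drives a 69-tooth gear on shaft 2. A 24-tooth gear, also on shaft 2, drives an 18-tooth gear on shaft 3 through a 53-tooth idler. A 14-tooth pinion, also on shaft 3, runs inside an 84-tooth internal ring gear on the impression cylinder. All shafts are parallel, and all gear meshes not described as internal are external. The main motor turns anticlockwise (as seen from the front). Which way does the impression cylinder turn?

clockwise

the main motor → shaft 2: external mesh, 1 reversal → CW.
shaft 2 → shaft 3: driver → idler → driven is 2 external meshes, 2 reversals → CW.
shaft 3 → the impression cylinder: internal mesh, same direction → CW.
3 reversals in total — an odd number — so the impression cylinder turns opposite to the main motor.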